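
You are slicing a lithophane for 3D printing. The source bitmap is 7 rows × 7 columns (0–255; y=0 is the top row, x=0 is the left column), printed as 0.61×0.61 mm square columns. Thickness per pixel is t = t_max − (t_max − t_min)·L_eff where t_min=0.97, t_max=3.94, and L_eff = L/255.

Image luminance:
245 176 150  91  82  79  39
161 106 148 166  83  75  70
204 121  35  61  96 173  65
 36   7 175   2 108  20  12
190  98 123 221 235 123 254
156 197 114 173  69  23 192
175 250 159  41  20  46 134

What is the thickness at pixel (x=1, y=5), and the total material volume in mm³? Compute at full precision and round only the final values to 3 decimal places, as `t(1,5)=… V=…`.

span = t_max - t_min = 3.94 - 0.97 = 2.970
L(1,5) = 197, L_eff = 197/255 = 0.772549
t(1,5) = 3.94 - 2.970·0.772549 = 1.646
Σt over all 7·7 pixels = 1068889/8500 ≈ 125.7516471
V = pitch²·Σt = 0.61²·1068889/8500 = 46.792

t(1,5)=1.646 V=46.792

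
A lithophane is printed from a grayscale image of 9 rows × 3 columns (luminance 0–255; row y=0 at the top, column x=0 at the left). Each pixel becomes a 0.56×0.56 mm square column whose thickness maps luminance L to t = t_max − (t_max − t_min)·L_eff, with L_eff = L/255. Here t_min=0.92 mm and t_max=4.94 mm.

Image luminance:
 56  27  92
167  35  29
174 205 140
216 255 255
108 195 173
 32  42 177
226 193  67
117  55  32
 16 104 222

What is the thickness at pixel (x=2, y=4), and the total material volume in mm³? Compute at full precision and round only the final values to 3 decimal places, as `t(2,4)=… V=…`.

span = t_max - t_min = 4.94 - 0.92 = 4.020
L(2,4) = 173, L_eff = 173/255 = 0.678431
t(2,4) = 4.94 - 4.020·0.678431 = 2.213
Σt over all 9·3 pixels = 67679/850 ≈ 79.6223529
V = pitch²·Σt = 0.56²·67679/850 = 24.970

t(2,4)=2.213 V=24.970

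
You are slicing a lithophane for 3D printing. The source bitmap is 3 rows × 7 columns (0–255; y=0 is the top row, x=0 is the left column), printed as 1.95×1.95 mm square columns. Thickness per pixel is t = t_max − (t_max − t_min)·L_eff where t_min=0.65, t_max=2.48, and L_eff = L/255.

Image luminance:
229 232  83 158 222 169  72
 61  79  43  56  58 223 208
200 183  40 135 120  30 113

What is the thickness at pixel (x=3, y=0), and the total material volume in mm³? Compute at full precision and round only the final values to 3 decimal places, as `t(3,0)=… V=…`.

t(3,0)=1.346 V=123.973

span = t_max - t_min = 2.48 - 0.65 = 1.830
L(3,0) = 158, L_eff = 158/255 = 0.619608
t(3,0) = 2.48 - 1.830·0.619608 = 1.346
Σt over all 3·7 pixels = 138563/4250 ≈ 32.6030588
V = pitch²·Σt = 1.95²·138563/4250 = 123.973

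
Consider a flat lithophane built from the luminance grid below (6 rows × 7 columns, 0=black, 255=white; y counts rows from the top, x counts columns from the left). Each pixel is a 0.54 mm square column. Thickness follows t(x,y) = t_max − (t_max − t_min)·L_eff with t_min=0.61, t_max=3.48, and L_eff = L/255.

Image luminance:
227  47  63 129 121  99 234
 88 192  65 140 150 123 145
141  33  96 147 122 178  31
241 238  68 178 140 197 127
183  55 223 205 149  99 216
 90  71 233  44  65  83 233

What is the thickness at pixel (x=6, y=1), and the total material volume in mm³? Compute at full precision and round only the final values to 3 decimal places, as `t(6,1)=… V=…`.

t(6,1)=1.848 V=23.884

span = t_max - t_min = 3.48 - 0.61 = 2.870
L(6,1) = 145, L_eff = 145/255 = 0.568627
t(6,1) = 3.48 - 2.870·0.568627 = 1.848
Σt over all 6·7 pixels = 696199/8500 ≈ 81.9057647
V = pitch²·Σt = 0.54²·696199/8500 = 23.884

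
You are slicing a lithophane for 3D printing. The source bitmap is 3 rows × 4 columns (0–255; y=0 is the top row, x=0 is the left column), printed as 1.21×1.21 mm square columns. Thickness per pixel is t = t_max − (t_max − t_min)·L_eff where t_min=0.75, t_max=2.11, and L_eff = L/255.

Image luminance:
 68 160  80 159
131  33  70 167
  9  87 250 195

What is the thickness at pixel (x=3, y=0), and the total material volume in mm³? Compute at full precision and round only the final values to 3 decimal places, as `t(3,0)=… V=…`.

span = t_max - t_min = 2.11 - 0.75 = 1.360
L(3,0) = 159, L_eff = 159/255 = 0.623529
t(3,0) = 2.11 - 1.360·0.623529 = 1.262
Σt over all 3·4 pixels = 6677/375 ≈ 17.8053333
V = pitch²·Σt = 1.21²·6677/375 = 26.069

t(3,0)=1.262 V=26.069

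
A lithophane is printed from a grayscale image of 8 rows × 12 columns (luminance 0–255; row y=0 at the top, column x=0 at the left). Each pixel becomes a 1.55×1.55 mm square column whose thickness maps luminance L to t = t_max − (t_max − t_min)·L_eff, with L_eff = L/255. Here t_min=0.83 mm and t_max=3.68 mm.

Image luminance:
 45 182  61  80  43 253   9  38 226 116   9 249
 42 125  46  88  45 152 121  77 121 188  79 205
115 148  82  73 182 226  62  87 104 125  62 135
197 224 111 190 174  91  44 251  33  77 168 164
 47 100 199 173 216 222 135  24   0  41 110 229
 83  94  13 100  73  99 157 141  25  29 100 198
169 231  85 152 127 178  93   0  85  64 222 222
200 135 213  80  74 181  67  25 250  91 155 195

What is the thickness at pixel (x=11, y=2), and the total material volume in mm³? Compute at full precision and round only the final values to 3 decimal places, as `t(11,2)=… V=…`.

span = t_max - t_min = 3.68 - 0.83 = 2.850
L(11,2) = 135, L_eff = 135/255 = 0.529412
t(11,2) = 3.68 - 2.850·0.529412 = 2.171
Σt over all 8·12 pixels = 379663/1700 ≈ 223.3311765
V = pitch²·Σt = 1.55²·379663/1700 = 536.553

t(11,2)=2.171 V=536.553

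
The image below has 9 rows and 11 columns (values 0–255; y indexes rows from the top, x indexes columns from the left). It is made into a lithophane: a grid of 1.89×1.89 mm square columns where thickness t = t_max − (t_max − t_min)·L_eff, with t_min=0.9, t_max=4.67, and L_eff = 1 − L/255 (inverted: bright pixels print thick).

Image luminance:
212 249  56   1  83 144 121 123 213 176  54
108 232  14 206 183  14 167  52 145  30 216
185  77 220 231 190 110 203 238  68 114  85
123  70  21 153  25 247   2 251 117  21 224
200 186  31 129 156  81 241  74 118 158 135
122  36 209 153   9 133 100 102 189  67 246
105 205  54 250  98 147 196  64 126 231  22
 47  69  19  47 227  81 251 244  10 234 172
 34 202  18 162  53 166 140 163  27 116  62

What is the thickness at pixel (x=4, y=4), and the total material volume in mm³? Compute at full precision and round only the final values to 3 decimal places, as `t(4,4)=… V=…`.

span = t_max - t_min = 4.67 - 0.9 = 3.770
L(4,4) = 156, L_eff = 1 - 156/255 = 0.388235 (inverted)
t(4,4) = 4.67 - 3.770·0.388235 = 3.206
Σt over all 9·11 pixels = 7056557/25500 ≈ 276.7277255
V = pitch²·Σt = 1.89²·7056557/25500 = 988.499

t(4,4)=3.206 V=988.499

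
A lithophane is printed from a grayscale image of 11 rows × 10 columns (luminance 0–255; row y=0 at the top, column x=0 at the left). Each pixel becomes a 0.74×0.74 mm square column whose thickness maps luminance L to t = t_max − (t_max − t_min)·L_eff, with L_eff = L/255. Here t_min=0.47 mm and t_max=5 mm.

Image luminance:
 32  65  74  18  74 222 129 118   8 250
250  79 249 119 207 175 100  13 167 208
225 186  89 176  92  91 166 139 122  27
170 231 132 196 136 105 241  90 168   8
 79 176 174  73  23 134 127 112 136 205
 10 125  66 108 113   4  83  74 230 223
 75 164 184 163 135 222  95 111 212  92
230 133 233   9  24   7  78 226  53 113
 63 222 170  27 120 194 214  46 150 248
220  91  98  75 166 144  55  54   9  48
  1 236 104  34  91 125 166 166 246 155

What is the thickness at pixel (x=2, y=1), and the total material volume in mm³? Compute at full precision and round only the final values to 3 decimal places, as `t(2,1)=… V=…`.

span = t_max - t_min = 5 - 0.47 = 4.530
L(2,1) = 249, L_eff = 249/255 = 0.976471
t(2,1) = 5 - 4.530·0.976471 = 0.577
Σt over all 11·10 pixels = 2573231/8500 ≈ 302.7330588
V = pitch²·Σt = 0.74²·2573231/8500 = 165.777

t(2,1)=0.577 V=165.777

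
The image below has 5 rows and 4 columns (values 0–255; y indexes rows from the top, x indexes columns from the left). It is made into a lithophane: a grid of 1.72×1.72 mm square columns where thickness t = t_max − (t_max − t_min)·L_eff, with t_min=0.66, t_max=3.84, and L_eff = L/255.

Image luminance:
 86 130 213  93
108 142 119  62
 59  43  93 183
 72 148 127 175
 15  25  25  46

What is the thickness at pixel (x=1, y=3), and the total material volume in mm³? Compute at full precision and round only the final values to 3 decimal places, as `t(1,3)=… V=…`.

t(1,3)=1.994 V=154.747

span = t_max - t_min = 3.84 - 0.66 = 3.180
L(1,3) = 148, L_eff = 148/255 = 0.580392
t(1,3) = 3.84 - 3.180·0.580392 = 1.994
Σt over all 5·4 pixels = 111154/2125 ≈ 52.3077647
V = pitch²·Σt = 1.72²·111154/2125 = 154.747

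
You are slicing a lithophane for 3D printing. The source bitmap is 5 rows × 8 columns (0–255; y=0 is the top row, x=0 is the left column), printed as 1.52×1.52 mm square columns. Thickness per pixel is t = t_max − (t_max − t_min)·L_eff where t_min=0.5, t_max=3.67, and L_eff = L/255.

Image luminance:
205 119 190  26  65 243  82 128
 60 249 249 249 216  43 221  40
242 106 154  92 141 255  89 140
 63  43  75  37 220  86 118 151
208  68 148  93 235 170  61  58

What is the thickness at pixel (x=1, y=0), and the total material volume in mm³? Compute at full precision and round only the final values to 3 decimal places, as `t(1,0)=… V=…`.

t(1,0)=2.191 V=182.980

span = t_max - t_min = 3.67 - 0.5 = 3.170
L(1,0) = 119, L_eff = 119/255 = 0.466667
t(1,0) = 3.67 - 3.170·0.466667 = 2.191
Σt over all 5·8 pixels = 1009777/12750 ≈ 79.1981961
V = pitch²·Σt = 1.52²·1009777/12750 = 182.980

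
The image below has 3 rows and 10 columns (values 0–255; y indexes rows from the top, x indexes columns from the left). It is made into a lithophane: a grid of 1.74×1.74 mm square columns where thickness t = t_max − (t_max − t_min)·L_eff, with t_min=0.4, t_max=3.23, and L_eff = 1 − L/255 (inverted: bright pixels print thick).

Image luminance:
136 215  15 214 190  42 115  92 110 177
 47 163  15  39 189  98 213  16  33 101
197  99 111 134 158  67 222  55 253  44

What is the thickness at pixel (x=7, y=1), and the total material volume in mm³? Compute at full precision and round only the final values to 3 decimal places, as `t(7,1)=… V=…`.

span = t_max - t_min = 3.23 - 0.4 = 2.830
L(7,1) = 16, L_eff = 1 - 16/255 = 0.937255 (inverted)
t(7,1) = 3.23 - 2.830·0.937255 = 0.578
Σt over all 3·10 pixels = 65674/1275 ≈ 51.5090196
V = pitch²·Σt = 1.74²·65674/1275 = 155.949

t(7,1)=0.578 V=155.949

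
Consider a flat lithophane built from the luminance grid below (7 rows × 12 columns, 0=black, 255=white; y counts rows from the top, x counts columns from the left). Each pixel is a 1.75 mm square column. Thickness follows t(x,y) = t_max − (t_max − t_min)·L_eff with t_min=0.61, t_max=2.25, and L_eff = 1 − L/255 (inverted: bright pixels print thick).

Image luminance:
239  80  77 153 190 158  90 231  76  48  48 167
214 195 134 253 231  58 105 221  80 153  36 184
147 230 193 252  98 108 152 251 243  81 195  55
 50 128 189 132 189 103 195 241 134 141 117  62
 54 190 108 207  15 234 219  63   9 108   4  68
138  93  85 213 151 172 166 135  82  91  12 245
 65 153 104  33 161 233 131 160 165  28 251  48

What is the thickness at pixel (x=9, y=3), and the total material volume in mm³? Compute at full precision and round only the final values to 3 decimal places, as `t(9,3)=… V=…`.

span = t_max - t_min = 2.25 - 0.61 = 1.640
L(9,3) = 141, L_eff = 1 - 141/255 = 0.447059 (inverted)
t(9,3) = 2.25 - 1.640·0.447059 = 1.517
Σt over all 7·12 pixels = 798196/6375 ≈ 125.2072157
V = pitch²·Σt = 1.75²·798196/6375 = 383.447

t(9,3)=1.517 V=383.447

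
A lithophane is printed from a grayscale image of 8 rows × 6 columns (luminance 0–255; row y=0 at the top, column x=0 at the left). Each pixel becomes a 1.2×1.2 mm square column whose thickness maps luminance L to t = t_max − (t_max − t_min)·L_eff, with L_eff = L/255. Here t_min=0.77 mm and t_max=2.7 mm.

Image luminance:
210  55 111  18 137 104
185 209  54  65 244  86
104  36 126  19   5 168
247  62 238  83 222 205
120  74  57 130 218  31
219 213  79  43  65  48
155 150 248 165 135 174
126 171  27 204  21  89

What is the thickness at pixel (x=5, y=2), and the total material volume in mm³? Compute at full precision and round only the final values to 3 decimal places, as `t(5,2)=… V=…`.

span = t_max - t_min = 2.7 - 0.77 = 1.930
L(5,2) = 168, L_eff = 168/255 = 0.658824
t(5,2) = 2.7 - 1.930·0.658824 = 1.428
Σt over all 8·6 pixels = 143699/1700 ≈ 84.5288235
V = pitch²·Σt = 1.2²·143699/1700 = 121.722

t(5,2)=1.428 V=121.722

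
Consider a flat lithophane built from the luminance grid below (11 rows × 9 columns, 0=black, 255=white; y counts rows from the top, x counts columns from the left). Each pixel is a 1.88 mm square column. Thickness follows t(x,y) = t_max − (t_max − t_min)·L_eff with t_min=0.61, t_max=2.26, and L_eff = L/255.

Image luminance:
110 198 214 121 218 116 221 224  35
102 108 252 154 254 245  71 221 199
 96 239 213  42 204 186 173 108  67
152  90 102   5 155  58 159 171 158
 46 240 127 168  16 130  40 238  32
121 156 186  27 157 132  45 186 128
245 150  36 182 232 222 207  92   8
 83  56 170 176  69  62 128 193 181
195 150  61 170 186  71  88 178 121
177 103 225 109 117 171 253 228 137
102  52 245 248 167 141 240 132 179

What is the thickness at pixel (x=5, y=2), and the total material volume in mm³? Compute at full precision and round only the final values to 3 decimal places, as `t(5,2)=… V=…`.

span = t_max - t_min = 2.26 - 0.61 = 1.650
L(5,2) = 186, L_eff = 186/255 = 0.729412
t(5,2) = 2.26 - 1.650·0.729412 = 1.056
Σt over all 11·9 pixels = 55616/425 ≈ 130.8611765
V = pitch²·Σt = 1.88²·55616/425 = 462.516

t(5,2)=1.056 V=462.516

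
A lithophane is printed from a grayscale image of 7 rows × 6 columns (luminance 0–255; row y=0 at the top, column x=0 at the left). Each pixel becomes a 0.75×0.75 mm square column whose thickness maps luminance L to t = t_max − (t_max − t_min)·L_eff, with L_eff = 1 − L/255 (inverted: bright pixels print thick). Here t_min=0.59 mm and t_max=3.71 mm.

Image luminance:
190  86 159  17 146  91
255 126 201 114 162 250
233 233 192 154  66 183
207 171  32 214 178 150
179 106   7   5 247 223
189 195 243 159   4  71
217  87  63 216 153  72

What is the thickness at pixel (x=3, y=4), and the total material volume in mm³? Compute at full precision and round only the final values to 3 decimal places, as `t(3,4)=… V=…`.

t(3,4)=0.651 V=56.926

span = t_max - t_min = 3.71 - 0.59 = 3.120
L(3,4) = 5, L_eff = 1 - 5/255 = 0.980392 (inverted)
t(3,4) = 3.71 - 3.120·0.980392 = 0.651
Σt over all 7·6 pixels = 430107/4250 ≈ 101.2016471
V = pitch²·Σt = 0.75²·430107/4250 = 56.926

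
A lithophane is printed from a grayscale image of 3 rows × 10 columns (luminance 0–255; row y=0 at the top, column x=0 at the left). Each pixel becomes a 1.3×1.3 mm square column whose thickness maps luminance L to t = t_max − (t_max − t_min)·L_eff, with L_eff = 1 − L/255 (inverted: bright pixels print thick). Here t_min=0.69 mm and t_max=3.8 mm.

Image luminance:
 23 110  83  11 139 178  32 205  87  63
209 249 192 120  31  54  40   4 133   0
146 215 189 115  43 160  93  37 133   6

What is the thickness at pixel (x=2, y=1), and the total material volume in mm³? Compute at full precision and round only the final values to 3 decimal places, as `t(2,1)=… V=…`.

t(2,1)=3.032 V=98.878

span = t_max - t_min = 3.8 - 0.69 = 3.110
L(2,1) = 192, L_eff = 1 - 192/255 = 0.247059 (inverted)
t(2,1) = 3.8 - 3.110·0.247059 = 3.032
Σt over all 3·10 pixels = 29839/510 ≈ 58.5078431
V = pitch²·Σt = 1.3²·29839/510 = 98.878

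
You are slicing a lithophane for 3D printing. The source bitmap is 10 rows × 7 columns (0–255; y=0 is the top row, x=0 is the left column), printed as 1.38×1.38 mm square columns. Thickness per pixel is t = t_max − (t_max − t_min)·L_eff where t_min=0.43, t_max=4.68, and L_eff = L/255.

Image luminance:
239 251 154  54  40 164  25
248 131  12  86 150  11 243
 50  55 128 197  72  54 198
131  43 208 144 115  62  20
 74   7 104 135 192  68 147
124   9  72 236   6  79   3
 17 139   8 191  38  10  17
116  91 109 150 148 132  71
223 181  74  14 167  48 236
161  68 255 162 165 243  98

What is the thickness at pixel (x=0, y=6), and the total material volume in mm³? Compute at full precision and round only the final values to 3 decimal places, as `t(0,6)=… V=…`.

span = t_max - t_min = 4.68 - 0.43 = 4.250
L(0,6) = 17, L_eff = 17/255 = 0.066667
t(0,6) = 4.68 - 4.250·0.066667 = 4.397
Σt over all 10·7 pixels = 11783/60 ≈ 196.3833333
V = pitch²·Σt = 1.38²·11783/60 = 373.992

t(0,6)=4.397 V=373.992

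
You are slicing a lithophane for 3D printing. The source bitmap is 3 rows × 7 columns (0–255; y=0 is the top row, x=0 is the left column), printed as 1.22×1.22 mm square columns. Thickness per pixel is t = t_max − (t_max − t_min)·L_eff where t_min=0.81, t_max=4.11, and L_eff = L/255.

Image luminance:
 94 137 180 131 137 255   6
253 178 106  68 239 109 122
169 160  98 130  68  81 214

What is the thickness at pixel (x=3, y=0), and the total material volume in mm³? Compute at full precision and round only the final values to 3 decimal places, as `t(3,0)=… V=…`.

t(3,0)=2.415 V=71.931

span = t_max - t_min = 4.11 - 0.81 = 3.300
L(3,0) = 131, L_eff = 131/255 = 0.513725
t(3,0) = 4.11 - 3.300·0.513725 = 2.415
Σt over all 3·7 pixels = 82157/1700 ≈ 48.3276471
V = pitch²·Σt = 1.22²·82157/1700 = 71.931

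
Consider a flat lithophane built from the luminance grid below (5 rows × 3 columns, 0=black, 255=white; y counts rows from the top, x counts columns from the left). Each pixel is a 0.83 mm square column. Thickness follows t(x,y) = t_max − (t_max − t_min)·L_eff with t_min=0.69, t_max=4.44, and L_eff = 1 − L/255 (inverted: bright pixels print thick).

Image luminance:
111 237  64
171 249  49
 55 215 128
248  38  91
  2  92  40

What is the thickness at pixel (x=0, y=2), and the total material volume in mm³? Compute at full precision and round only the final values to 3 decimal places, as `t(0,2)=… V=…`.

t(0,2)=1.499 V=25.264

span = t_max - t_min = 4.44 - 0.69 = 3.750
L(0,2) = 55, L_eff = 1 - 55/255 = 0.784314 (inverted)
t(0,2) = 4.44 - 3.750·0.784314 = 1.499
Σt over all 5·3 pixels = 12469/340 ≈ 36.6735294
V = pitch²·Σt = 0.83²·12469/340 = 25.264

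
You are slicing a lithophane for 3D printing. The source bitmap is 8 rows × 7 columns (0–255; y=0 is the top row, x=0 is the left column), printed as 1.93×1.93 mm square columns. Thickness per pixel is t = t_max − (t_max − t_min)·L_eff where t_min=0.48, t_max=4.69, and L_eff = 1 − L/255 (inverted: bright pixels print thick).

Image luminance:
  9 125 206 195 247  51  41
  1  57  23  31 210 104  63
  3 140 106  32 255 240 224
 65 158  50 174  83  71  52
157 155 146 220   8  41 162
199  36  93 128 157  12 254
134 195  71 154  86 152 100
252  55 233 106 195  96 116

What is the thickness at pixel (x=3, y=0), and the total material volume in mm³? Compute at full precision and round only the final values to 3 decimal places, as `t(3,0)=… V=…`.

span = t_max - t_min = 4.69 - 0.48 = 4.210
L(3,0) = 195, L_eff = 1 - 195/255 = 0.235294 (inverted)
t(3,0) = 4.69 - 4.210·0.235294 = 3.699
Σt over all 8·7 pixels = 1172783/8500 ≈ 137.9744706
V = pitch²·Σt = 1.93²·1172783/8500 = 513.941

t(3,0)=3.699 V=513.941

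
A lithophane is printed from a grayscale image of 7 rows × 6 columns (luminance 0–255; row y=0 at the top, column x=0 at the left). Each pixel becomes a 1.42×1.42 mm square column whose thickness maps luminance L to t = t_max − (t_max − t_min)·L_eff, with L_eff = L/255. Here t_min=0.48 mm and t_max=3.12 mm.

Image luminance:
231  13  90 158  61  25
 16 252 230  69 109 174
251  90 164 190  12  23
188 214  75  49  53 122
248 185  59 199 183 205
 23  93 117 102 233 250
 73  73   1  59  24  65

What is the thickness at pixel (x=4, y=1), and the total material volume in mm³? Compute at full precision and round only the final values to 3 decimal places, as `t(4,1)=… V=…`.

span = t_max - t_min = 3.12 - 0.48 = 2.640
L(4,1) = 109, L_eff = 109/255 = 0.427451
t(4,1) = 3.12 - 2.640·0.427451 = 1.992
Σt over all 7·6 pixels = 167338/2125 ≈ 78.7472941
V = pitch²·Σt = 1.42²·167338/2125 = 158.786

t(4,1)=1.992 V=158.786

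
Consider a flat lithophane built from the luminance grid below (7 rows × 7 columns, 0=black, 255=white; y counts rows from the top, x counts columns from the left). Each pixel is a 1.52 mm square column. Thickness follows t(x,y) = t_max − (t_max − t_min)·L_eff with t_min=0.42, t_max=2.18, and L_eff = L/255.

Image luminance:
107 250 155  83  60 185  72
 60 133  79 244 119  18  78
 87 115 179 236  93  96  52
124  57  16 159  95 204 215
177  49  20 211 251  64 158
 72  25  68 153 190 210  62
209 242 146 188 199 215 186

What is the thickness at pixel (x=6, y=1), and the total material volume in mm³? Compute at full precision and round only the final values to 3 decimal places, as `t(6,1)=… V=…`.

span = t_max - t_min = 2.18 - 0.42 = 1.760
L(6,1) = 78, L_eff = 78/255 = 0.305882
t(6,1) = 2.18 - 1.760·0.305882 = 1.642
Σt over all 7·7 pixels = 792947/12750 ≈ 62.1919216
V = pitch²·Σt = 1.52²·792947/12750 = 143.688

t(6,1)=1.642 V=143.688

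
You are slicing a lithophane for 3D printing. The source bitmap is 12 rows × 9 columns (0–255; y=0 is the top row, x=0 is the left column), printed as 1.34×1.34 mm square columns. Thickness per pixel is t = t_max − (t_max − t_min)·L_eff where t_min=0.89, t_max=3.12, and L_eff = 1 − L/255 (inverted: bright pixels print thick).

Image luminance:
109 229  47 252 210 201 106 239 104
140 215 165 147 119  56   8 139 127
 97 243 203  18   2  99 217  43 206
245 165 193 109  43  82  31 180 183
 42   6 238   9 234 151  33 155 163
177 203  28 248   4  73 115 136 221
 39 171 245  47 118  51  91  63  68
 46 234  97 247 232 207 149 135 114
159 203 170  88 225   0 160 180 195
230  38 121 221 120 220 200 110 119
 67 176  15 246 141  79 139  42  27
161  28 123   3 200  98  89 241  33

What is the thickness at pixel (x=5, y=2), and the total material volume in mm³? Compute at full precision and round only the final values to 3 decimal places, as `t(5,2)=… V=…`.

t(5,2)=1.756 V=396.027

span = t_max - t_min = 3.12 - 0.89 = 2.230
L(5,2) = 99, L_eff = 1 - 99/255 = 0.611765 (inverted)
t(5,2) = 3.12 - 2.230·0.611765 = 1.756
Σt over all 12·9 pixels = 220.554
V = pitch²·Σt = 1.34²·220.554 = 396.027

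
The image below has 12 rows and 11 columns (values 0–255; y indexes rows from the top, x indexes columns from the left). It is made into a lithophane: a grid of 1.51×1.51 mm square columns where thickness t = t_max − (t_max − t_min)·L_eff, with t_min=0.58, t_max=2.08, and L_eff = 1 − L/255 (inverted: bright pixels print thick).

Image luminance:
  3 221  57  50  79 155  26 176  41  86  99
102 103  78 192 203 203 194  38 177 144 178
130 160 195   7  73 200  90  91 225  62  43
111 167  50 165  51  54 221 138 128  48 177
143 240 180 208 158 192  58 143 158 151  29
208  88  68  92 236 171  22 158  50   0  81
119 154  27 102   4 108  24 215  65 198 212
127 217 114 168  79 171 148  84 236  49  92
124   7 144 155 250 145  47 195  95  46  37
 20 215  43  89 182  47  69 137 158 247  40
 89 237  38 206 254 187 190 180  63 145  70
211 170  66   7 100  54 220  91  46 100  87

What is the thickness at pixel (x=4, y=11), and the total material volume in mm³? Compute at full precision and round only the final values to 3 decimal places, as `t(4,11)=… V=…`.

t(4,11)=1.168 V=389.712

span = t_max - t_min = 2.08 - 0.58 = 1.500
L(4,11) = 100, L_eff = 1 - 100/255 = 0.607843 (inverted)
t(4,11) = 2.08 - 1.500·0.607843 = 1.168
Σt over all 12·11 pixels = 145281/850 ≈ 170.9188235
V = pitch²·Σt = 1.51²·145281/850 = 389.712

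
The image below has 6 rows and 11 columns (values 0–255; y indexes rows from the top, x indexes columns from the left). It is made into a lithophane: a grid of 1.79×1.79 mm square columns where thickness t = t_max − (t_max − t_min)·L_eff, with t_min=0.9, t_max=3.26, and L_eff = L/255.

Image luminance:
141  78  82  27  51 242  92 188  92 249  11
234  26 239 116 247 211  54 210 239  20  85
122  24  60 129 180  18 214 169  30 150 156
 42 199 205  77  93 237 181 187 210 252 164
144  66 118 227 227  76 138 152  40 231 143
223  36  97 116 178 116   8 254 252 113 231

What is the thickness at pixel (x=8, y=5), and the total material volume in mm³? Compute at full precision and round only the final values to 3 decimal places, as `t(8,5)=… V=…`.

t(8,5)=0.928 V=416.017

span = t_max - t_min = 3.26 - 0.9 = 2.360
L(8,5) = 252, L_eff = 252/255 = 0.988235
t(8,5) = 3.26 - 2.360·0.988235 = 0.928
Σt over all 6·11 pixels = 275908/2125 ≈ 129.8390588
V = pitch²·Σt = 1.79²·275908/2125 = 416.017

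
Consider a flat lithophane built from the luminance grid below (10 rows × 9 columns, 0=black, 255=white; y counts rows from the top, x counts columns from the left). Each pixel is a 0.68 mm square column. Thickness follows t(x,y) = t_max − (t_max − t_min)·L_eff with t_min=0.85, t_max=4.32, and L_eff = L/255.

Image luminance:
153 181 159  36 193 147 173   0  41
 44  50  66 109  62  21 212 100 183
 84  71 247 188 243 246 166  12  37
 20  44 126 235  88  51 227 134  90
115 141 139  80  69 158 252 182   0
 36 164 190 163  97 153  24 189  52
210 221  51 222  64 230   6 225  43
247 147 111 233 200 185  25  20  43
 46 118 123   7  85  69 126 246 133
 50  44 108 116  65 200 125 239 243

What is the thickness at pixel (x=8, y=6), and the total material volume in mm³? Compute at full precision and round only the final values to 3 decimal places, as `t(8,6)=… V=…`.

t(8,6)=3.735 V=110.132

span = t_max - t_min = 4.32 - 0.85 = 3.470
L(8,6) = 43, L_eff = 43/255 = 0.168627
t(8,6) = 4.32 - 3.470·0.168627 = 3.735
Σt over all 10·9 pixels = 6073457/25500 ≈ 238.1747843
V = pitch²·Σt = 0.68²·6073457/25500 = 110.132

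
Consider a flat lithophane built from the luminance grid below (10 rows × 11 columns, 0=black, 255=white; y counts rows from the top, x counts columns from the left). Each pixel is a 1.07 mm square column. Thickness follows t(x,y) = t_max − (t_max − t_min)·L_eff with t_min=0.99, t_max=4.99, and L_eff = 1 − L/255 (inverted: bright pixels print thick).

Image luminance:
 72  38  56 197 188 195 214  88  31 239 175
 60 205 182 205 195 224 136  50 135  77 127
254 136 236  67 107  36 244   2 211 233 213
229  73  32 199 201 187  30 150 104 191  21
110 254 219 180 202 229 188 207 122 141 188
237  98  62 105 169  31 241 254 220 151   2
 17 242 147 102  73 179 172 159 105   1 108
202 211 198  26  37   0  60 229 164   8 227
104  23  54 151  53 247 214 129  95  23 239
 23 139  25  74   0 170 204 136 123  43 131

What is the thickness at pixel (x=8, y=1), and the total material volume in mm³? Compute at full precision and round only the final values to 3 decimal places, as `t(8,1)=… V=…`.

t(8,1)=3.108 V=392.667

span = t_max - t_min = 4.99 - 0.99 = 4.000
L(8,1) = 135, L_eff = 1 - 135/255 = 0.470588 (inverted)
t(8,1) = 4.99 - 4.000·0.470588 = 3.108
Σt over all 10·11 pixels = 11661/34 ≈ 342.9705882
V = pitch²·Σt = 1.07²·11661/34 = 392.667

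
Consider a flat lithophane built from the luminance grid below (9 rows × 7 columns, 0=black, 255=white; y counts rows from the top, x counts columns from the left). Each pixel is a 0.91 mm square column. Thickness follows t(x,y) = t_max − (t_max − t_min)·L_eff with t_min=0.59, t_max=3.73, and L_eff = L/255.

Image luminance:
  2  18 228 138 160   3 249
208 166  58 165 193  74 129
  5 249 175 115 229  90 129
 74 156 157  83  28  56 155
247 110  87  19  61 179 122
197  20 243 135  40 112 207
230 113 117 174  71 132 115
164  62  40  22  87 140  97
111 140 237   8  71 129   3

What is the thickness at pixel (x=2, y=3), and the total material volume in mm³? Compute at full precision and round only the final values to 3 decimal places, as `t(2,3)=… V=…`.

t(2,3)=1.797 V=117.771

span = t_max - t_min = 3.73 - 0.59 = 3.140
L(2,3) = 157, L_eff = 157/255 = 0.615686
t(2,3) = 3.73 - 3.140·0.615686 = 1.797
Σt over all 9·7 pixels = 3626569/25500 ≈ 142.2183922
V = pitch²·Σt = 0.91²·3626569/25500 = 117.771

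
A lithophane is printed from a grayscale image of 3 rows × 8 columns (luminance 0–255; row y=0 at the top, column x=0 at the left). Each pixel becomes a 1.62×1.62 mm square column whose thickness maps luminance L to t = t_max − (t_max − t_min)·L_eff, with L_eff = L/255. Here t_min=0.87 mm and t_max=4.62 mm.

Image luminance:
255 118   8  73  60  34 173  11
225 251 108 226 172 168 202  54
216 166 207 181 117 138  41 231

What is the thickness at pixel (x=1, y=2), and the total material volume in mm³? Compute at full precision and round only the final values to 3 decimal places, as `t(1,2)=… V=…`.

span = t_max - t_min = 4.62 - 0.87 = 3.750
L(1,2) = 166, L_eff = 166/255 = 0.650980
t(1,2) = 4.62 - 3.750·0.650980 = 2.179
Σt over all 3·8 pixels = 102621/1700 ≈ 60.3652941
V = pitch²·Σt = 1.62²·102621/1700 = 158.423

t(1,2)=2.179 V=158.423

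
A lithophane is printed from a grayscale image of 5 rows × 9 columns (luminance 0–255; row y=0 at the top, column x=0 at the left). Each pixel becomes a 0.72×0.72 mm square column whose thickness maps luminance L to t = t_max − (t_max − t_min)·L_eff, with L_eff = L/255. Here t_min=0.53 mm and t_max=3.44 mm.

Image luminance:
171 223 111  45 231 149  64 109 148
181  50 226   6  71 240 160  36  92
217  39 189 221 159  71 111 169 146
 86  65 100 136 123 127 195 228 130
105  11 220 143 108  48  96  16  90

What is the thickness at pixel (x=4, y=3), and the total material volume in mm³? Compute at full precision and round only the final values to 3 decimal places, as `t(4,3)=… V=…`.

t(4,3)=2.036 V=46.753

span = t_max - t_min = 3.44 - 0.53 = 2.910
L(4,3) = 123, L_eff = 123/255 = 0.482353
t(4,3) = 3.44 - 2.910·0.482353 = 2.036
Σt over all 5·9 pixels = 383293/4250 ≈ 90.1865882
V = pitch²·Σt = 0.72²·383293/4250 = 46.753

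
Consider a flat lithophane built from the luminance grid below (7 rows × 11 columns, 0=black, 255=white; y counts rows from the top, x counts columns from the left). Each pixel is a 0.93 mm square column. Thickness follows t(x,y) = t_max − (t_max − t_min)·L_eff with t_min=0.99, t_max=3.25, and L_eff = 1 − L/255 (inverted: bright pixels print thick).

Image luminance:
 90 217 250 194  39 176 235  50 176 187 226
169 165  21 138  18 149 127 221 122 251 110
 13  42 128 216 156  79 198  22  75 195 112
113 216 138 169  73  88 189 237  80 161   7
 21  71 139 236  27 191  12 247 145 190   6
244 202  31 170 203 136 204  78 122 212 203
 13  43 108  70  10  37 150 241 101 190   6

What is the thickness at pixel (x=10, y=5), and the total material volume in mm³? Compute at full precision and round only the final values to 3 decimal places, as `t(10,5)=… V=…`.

t(10,5)=2.789 V=143.329

span = t_max - t_min = 3.25 - 0.99 = 2.260
L(10,5) = 203, L_eff = 1 - 203/255 = 0.203922 (inverted)
t(10,5) = 3.25 - 2.260·0.203922 = 2.789
Σt over all 7·11 pixels = 4225787/25500 ≈ 165.7171373
V = pitch²·Σt = 0.93²·4225787/25500 = 143.329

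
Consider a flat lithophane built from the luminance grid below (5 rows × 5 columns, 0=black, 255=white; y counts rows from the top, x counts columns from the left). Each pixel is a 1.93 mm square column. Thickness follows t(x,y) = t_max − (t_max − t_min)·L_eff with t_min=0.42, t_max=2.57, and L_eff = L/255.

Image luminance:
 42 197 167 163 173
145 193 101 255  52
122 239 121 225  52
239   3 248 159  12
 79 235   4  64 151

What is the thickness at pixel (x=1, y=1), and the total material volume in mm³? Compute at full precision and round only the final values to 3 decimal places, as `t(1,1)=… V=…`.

t(1,1)=0.943 V=131.257

span = t_max - t_min = 2.57 - 0.42 = 2.150
L(1,1) = 193, L_eff = 193/255 = 0.756863
t(1,1) = 2.57 - 2.150·0.756863 = 0.943
Σt over all 5·5 pixels = 14976/425 ≈ 35.2376471
V = pitch²·Σt = 1.93²·14976/425 = 131.257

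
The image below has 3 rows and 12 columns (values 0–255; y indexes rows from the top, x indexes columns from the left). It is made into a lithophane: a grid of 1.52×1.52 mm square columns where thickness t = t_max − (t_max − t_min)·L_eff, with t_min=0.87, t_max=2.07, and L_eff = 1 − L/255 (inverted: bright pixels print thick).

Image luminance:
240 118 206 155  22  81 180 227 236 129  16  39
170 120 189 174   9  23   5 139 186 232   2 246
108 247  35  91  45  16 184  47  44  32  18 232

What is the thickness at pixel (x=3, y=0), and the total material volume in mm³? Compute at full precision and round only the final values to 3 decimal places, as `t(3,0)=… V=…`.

span = t_max - t_min = 2.07 - 0.87 = 1.200
L(3,0) = 155, L_eff = 1 - 155/255 = 0.392157 (inverted)
t(3,0) = 2.07 - 1.200·0.392157 = 1.599
Σt over all 3·12 pixels = 21797/425 ≈ 51.2870588
V = pitch²·Σt = 1.52²·21797/425 = 118.494

t(3,0)=1.599 V=118.494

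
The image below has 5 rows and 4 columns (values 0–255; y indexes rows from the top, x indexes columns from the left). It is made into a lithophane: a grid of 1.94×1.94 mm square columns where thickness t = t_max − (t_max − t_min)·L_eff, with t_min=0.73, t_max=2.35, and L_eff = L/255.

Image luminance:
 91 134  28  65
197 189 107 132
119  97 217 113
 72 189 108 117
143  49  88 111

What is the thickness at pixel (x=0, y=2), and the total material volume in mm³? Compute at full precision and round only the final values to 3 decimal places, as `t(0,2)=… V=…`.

span = t_max - t_min = 2.35 - 0.73 = 1.620
L(0,2) = 119, L_eff = 119/255 = 0.466667
t(0,2) = 2.35 - 1.620·0.466667 = 1.594
Σt over all 5·4 pixels = 67934/2125 ≈ 31.9689412
V = pitch²·Σt = 1.94²·67934/2125 = 120.318

t(0,2)=1.594 V=120.318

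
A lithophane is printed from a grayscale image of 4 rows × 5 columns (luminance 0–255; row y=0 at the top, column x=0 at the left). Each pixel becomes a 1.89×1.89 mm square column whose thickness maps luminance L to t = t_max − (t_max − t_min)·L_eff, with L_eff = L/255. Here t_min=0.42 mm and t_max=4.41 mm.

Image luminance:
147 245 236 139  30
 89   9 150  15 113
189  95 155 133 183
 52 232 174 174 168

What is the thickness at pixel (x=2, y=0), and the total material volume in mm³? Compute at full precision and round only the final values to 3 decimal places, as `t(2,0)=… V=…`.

t(2,0)=0.717 V=162.584

span = t_max - t_min = 4.41 - 0.42 = 3.990
L(2,0) = 236, L_eff = 236/255 = 0.925490
t(2,0) = 4.41 - 3.990·0.925490 = 0.717
Σt over all 4·5 pixels = 96719/2125 ≈ 45.5148235
V = pitch²·Σt = 1.89²·96719/2125 = 162.584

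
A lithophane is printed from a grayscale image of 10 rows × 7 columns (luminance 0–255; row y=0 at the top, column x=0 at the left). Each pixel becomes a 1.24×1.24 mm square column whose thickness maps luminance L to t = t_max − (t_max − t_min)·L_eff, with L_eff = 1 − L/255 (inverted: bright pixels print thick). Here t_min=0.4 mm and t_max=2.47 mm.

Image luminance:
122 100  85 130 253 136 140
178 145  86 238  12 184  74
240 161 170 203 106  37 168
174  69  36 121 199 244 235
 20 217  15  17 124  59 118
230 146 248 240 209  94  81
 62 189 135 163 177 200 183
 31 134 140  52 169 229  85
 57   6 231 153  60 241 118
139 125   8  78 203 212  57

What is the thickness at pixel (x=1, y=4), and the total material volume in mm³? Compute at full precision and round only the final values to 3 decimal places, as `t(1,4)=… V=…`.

t(1,4)=2.162 V=161.641

span = t_max - t_min = 2.47 - 0.4 = 2.070
L(1,4) = 217, L_eff = 1 - 217/255 = 0.149020 (inverted)
t(1,4) = 2.47 - 2.070·0.149020 = 2.162
Σt over all 10·7 pixels = 893569/8500 ≈ 105.1257647
V = pitch²·Σt = 1.24²·893569/8500 = 161.641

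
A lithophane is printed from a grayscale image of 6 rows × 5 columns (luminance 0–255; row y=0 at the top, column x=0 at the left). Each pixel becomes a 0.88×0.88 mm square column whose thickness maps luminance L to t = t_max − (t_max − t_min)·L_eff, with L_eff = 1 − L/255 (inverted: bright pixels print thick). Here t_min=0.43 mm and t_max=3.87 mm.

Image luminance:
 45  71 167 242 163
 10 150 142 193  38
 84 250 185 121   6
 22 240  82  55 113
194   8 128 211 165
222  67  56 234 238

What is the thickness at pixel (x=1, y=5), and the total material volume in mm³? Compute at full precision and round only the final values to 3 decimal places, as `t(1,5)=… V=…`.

t(1,5)=1.334 V=50.753

span = t_max - t_min = 3.87 - 0.43 = 3.440
L(1,5) = 67, L_eff = 1 - 67/255 = 0.737255 (inverted)
t(1,5) = 3.87 - 3.440·0.737255 = 1.334
Σt over all 6·5 pixels = 835619/12750 ≈ 65.5387451
V = pitch²·Σt = 0.88²·835619/12750 = 50.753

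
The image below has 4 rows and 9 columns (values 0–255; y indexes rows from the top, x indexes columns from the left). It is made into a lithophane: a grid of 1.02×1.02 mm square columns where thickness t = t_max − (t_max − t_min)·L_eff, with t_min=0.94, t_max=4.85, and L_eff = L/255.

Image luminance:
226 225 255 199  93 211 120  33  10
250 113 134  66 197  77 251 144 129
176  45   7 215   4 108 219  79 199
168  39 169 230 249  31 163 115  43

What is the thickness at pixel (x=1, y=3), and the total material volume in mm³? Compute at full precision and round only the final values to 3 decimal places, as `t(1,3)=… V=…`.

t(1,3)=4.252 V=102.017

span = t_max - t_min = 4.85 - 0.94 = 3.910
L(1,3) = 39, L_eff = 39/255 = 0.152941
t(1,3) = 4.85 - 3.910·0.152941 = 4.252
Σt over all 4·9 pixels = 98.056
V = pitch²·Σt = 1.02²·98.056 = 102.017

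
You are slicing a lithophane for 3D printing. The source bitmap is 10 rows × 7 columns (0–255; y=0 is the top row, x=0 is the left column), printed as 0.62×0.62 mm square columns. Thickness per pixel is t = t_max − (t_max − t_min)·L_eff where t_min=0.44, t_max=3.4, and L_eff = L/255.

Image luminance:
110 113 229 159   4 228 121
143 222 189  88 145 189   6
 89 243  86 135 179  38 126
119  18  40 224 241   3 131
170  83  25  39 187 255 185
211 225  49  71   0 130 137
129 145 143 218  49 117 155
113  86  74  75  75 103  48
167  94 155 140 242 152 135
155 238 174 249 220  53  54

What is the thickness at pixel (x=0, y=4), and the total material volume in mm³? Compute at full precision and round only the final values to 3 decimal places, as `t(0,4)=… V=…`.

t(0,4)=1.427 V=50.691

span = t_max - t_min = 3.4 - 0.44 = 2.960
L(0,4) = 170, L_eff = 170/255 = 0.666667
t(0,4) = 3.4 - 2.960·0.666667 = 1.427
Σt over all 10·7 pixels = 840668/6375 ≈ 131.8694902
V = pitch²·Σt = 0.62²·840668/6375 = 50.691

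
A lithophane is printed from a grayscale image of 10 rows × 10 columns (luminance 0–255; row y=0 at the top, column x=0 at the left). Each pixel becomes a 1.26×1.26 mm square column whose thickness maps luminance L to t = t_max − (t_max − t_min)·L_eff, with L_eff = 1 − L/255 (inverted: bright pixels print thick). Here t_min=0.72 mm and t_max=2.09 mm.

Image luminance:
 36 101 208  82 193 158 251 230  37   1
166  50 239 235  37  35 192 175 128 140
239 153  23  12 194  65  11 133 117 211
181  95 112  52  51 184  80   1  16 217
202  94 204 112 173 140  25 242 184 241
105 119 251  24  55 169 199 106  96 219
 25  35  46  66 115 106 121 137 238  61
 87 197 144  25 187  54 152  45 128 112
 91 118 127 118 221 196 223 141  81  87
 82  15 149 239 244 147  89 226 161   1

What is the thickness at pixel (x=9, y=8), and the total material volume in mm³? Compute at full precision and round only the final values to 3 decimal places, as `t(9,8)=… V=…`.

t(9,8)=1.187 V=222.103

span = t_max - t_min = 2.09 - 0.72 = 1.370
L(9,8) = 87, L_eff = 1 - 87/255 = 0.658824 (inverted)
t(9,8) = 2.09 - 1.370·0.658824 = 1.187
Σt over all 10·10 pixels = 1783703/12750 ≈ 139.8982745
V = pitch²·Σt = 1.26²·1783703/12750 = 222.103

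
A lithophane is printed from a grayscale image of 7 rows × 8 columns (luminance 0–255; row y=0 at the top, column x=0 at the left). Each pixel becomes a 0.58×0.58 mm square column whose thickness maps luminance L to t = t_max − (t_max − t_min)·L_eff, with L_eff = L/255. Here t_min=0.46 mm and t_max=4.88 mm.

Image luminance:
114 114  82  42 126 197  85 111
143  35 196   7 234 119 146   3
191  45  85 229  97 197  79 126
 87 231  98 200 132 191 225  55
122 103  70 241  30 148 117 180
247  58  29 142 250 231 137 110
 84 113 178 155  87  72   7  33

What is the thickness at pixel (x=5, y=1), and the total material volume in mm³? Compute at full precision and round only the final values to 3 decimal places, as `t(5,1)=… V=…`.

span = t_max - t_min = 4.88 - 0.46 = 4.420
L(5,1) = 119, L_eff = 119/255 = 0.466667
t(5,1) = 4.88 - 4.420·0.466667 = 2.817
Σt over all 7·8 pixels = 152.536
V = pitch²·Σt = 0.58²·152.536 = 51.313

t(5,1)=2.817 V=51.313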